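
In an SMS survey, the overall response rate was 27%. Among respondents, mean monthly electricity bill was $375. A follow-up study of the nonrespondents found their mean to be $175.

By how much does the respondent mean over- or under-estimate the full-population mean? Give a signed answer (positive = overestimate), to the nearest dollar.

Nonresponse fraction = 1 − 0.27 = 0.73.
Bias = (nonresponse fraction) × (respondent mean − nonrespondent mean)
     = 0.73 × (375 − 175) = 0.73 × 200 = 146.

+$146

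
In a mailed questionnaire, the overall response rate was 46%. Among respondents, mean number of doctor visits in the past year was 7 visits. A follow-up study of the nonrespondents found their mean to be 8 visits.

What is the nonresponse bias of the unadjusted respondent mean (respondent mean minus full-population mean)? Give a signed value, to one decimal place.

Nonresponse fraction = 1 − 0.46 = 0.54.
Bias = (nonresponse fraction) × (respondent mean − nonrespondent mean)
     = 0.54 × (7 − 8) = 0.54 × -1 = -0.54.

-0.5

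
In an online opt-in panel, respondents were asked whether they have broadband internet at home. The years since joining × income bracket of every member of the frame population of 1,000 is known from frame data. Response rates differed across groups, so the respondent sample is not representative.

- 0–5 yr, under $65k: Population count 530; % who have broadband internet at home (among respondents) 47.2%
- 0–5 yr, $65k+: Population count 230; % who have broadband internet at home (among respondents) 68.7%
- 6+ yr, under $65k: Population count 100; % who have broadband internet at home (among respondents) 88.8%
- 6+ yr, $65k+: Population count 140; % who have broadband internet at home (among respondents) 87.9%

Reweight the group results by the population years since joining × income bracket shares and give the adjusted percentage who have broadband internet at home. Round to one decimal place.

Each cell contributes population-share × respondent value:
  0–5 yr, under $65k: (530/1,000) × 47.2 = 25.016
  0–5 yr, $65k+: (230/1,000) × 68.7 = 15.801
  6+ yr, under $65k: (100/1,000) × 88.8 = 8.88
  6+ yr, $65k+: (140/1,000) × 87.9 = 12.306
Post-stratified estimate = 62.003 → 62.0%.

62.0%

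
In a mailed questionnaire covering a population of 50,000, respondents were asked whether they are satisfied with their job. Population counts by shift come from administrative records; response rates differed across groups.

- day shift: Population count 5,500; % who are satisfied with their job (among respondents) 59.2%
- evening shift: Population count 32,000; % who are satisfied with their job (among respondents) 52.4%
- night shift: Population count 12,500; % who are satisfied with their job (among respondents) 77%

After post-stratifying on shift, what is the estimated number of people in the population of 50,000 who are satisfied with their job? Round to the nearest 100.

29,600

Estimated count per cell = population count × respondent percentage:
  day shift: 5,500 × 59.2% = 3256
  evening shift: 32,000 × 52.4% = 16,768
  night shift: 12,500 × 77% = 9625
Estimated total = 29,649 → 29,600.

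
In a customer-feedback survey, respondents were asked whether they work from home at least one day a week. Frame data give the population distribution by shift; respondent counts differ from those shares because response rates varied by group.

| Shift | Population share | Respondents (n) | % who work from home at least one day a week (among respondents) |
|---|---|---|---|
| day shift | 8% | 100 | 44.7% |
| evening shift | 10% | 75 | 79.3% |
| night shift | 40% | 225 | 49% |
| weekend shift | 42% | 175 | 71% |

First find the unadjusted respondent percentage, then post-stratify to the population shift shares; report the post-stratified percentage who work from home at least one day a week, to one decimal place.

Without adjustment, the pooled respondent share is:
  (100/575)×44.7 + (75/575)×79.3 + (225/575)×49 + (175/575)×71 = 58.9%
Reweighting by population shift shares:
  0.08×44.7 + 0.1×79.3 + 0.4×49 + 0.42×71 = 60.926%

60.9%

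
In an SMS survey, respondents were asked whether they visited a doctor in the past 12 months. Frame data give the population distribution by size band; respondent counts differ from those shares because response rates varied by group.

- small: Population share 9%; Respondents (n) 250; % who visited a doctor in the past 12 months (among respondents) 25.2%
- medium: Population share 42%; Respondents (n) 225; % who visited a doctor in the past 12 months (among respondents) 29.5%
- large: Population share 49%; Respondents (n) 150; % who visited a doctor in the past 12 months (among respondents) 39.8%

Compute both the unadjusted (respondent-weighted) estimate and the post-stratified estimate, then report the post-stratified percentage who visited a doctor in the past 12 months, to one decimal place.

Naive respondent-only estimate (weights = respondent counts):
  (250/625)×25.2 + (225/625)×29.5 + (150/625)×39.8 = 30.252%
Post-stratified estimate weights by population shares:
  0.09×25.2 + 0.42×29.5 + 0.49×39.8 = 34.16%

34.2%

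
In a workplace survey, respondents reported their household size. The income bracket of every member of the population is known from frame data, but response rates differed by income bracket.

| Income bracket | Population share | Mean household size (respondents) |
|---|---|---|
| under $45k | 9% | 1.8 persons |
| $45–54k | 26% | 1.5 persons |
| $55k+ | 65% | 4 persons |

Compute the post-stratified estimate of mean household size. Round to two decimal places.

3.15

Each cell contributes population-share × respondent value:
  under $45k: 0.09 × 1.8 = 0.162
  $45–54k: 0.26 × 1.5 = 0.39
  $55k+: 0.65 × 4 = 2.6
Post-stratified estimate = 3.152 → 3.15.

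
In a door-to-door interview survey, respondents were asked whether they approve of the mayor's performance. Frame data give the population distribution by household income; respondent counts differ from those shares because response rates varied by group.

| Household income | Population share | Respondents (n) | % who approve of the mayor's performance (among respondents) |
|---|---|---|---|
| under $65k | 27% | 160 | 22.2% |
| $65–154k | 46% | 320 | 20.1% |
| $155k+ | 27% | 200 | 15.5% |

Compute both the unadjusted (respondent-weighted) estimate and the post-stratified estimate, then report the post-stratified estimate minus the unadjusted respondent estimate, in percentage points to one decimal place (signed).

+0.2 percentage points

Without adjustment, the pooled respondent share is:
  (160/680)×22.2 + (320/680)×20.1 + (200/680)×15.5 = 19.2412%
Post-stratified estimate weights by population shares:
  0.27×22.2 + 0.46×20.1 + 0.27×15.5 = 19.425%
Difference = 19.425 − 19.2412 = 0.1838 pp.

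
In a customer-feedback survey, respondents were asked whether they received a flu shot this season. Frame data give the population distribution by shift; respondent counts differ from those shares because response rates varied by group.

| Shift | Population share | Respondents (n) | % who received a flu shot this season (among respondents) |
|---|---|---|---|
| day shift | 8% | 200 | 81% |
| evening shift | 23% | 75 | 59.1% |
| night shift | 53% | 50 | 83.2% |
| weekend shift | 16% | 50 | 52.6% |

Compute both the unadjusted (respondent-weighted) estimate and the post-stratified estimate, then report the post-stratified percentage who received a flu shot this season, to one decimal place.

Naive respondent-only estimate (weights = respondent counts):
  (200/375)×81 + (75/375)×59.1 + (50/375)×83.2 + (50/375)×52.6 = 73.1267%
Post-stratified estimate weights by population shares:
  0.08×81 + 0.23×59.1 + 0.53×83.2 + 0.16×52.6 = 72.585%

72.6%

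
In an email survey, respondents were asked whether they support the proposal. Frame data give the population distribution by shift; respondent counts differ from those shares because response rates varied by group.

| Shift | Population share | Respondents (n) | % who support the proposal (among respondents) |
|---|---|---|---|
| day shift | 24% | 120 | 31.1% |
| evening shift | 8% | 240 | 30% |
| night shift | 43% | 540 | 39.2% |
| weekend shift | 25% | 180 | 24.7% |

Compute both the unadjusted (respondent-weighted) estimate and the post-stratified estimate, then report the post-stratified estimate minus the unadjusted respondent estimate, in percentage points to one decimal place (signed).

-0.9 percentage points

Without adjustment, the pooled respondent share is:
  (120/1080)×31.1 + (240/1080)×30 + (540/1080)×39.2 + (180/1080)×24.7 = 33.8389%
Reweighting by population shift shares:
  0.24×31.1 + 0.08×30 + 0.43×39.2 + 0.25×24.7 = 32.895%
Difference = 32.895 − 33.8389 = -0.9439 pp.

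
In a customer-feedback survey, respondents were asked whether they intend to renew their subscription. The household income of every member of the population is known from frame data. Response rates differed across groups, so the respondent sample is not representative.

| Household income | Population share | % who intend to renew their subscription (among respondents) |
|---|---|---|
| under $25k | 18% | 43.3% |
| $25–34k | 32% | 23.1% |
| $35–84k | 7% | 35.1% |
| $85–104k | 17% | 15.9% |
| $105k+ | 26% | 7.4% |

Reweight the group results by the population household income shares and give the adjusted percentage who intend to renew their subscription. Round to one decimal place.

22.3%

Each cell contributes population-share × respondent value:
  under $25k: 0.18 × 43.3 = 7.794
  $25–34k: 0.32 × 23.1 = 7.392
  $35–84k: 0.07 × 35.1 = 2.457
  $85–104k: 0.17 × 15.9 = 2.703
  $105k+: 0.26 × 7.4 = 1.924
Post-stratified estimate = 22.27 → 22.3%.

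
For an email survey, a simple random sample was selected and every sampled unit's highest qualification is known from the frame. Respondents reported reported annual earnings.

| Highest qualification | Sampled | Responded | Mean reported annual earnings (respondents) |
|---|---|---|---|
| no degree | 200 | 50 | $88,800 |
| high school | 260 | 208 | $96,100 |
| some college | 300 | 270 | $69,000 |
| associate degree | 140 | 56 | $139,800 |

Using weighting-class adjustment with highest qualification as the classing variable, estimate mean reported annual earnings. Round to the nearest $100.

$92,200

Class response rates: no degree 50/200 = 25%, high school 208/260 = 80%, some college 270/300 = 90%, associate degree 56/140 = 40%.
With weight = n_sampled/n_responded per class, the weighted class total is n_sampled:
  no degree: 200 × 88,800 = 17,760,000
  high school: 260 × 96,100 = 24,986,000
  some college: 300 × 69,000 = 20,700,000
  associate degree: 140 × 139,800 = 19,572,000
Adjusted estimate = 83,018,000 / 900 = 92242.2 → $92,200.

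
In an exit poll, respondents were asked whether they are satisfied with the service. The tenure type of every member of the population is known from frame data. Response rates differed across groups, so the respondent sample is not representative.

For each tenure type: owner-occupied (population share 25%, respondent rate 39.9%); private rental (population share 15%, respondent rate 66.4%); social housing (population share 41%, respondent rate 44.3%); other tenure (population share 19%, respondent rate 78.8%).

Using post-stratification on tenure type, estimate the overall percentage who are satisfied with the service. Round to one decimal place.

53.1%

Weight each group's respondent value by its population share:
  owner-occupied: 0.25 × 39.9 = 9.975
  private rental: 0.15 × 66.4 = 9.96
  social housing: 0.41 × 44.3 = 18.163
  other tenure: 0.19 × 78.8 = 14.972
Post-stratified estimate = 53.07 → 53.1%.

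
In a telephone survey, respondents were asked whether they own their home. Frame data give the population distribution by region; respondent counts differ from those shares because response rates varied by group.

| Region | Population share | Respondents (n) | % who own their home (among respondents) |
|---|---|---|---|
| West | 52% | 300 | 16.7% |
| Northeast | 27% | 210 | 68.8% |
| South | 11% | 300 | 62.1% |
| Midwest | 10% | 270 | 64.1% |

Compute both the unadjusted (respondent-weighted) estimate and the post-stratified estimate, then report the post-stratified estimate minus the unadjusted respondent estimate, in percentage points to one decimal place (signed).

-10.8 percentage points

Unadjusted (pooled respondent) estimate weights by respondent counts:
  (300/1080)×16.7 + (210/1080)×68.8 + (300/1080)×62.1 + (270/1080)×64.1 = 51.2917%
Post-stratifying to population shares instead:
  0.52×16.7 + 0.27×68.8 + 0.11×62.1 + 0.1×64.1 = 40.501%
Difference = 40.501 − 51.2917 = -10.7907 pp.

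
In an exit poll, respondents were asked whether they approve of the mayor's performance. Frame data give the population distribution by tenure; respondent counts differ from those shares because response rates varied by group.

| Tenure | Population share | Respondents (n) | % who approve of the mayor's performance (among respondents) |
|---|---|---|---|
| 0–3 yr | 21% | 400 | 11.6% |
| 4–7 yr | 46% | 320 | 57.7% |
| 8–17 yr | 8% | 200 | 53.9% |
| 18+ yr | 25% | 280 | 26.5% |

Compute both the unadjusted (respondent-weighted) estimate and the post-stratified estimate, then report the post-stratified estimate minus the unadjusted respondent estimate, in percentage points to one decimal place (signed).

Unadjusted (pooled respondent) estimate weights by respondent counts:
  (400/1200)×11.6 + (320/1200)×57.7 + (200/1200)×53.9 + (280/1200)×26.5 = 34.42%
Reweighting by population tenure shares:
  0.21×11.6 + 0.46×57.7 + 0.08×53.9 + 0.25×26.5 = 39.915%
Difference = 39.915 − 34.42 = 5.495 pp.

+5.5 percentage points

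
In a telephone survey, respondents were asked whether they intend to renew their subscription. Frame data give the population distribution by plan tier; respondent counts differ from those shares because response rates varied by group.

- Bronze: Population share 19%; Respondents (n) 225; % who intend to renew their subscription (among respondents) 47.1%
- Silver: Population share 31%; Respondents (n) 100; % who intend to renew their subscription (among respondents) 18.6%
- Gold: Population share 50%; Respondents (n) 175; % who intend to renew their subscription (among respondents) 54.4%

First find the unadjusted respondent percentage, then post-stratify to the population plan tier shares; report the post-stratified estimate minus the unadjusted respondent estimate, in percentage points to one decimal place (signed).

Naive respondent-only estimate (weights = respondent counts):
  (225/500)×47.1 + (100/500)×18.6 + (175/500)×54.4 = 43.955%
Reweighting by population plan tier shares:
  0.19×47.1 + 0.31×18.6 + 0.5×54.4 = 41.915%
Difference = 41.915 − 43.955 = -2.04 pp.

-2.0 percentage points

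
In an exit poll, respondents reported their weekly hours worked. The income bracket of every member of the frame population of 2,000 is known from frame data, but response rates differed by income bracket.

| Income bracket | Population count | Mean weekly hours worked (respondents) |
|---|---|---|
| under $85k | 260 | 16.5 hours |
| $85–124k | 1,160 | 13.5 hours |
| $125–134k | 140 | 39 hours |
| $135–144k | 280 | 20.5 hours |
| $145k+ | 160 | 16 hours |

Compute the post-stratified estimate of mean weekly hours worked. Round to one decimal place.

16.9

Reweight to the known income bracket distribution:
  under $85k: (260/2,000) × 16.5 = 2.145
  $85–124k: (1,160/2,000) × 13.5 = 7.83
  $125–134k: (140/2,000) × 39 = 2.73
  $135–144k: (280/2,000) × 20.5 = 2.87
  $145k+: (160/2,000) × 16 = 1.28
Post-stratified estimate = 16.855 → 16.9.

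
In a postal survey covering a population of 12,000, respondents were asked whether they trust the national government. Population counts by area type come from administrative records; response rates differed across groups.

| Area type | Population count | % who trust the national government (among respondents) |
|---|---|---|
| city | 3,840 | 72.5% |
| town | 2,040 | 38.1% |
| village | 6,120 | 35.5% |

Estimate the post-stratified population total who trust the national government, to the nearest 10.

Estimated count per cell = population count × respondent percentage:
  city: 3,840 × 72.5% = 2784
  town: 2,040 × 38.1% = 777.24
  village: 6,120 × 35.5% = 2172.6
Estimated total = 5733.84 → 5,730.

5,730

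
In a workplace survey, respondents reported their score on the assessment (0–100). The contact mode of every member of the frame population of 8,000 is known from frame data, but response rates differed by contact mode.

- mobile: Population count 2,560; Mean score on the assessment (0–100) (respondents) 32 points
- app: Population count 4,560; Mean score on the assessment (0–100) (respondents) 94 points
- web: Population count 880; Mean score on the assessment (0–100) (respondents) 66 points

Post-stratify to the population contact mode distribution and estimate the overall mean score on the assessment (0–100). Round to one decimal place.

71.1

Each cell contributes population-share × respondent value:
  mobile: (2,560/8,000) × 32 = 10.24
  app: (4,560/8,000) × 94 = 53.58
  web: (880/8,000) × 66 = 7.26
Post-stratified estimate = 71.08 → 71.1.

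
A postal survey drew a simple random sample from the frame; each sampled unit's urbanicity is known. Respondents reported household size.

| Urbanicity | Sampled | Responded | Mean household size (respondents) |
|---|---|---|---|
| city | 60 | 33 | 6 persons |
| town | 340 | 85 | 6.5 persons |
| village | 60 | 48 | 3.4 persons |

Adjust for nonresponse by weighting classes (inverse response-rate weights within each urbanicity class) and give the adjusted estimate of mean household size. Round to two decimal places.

6.03

Class response rates: city 33/60 = 55%, town 85/340 = 25%, village 48/60 = 80%.
With weight = n_sampled/n_responded per class, the weighted class total is n_sampled:
  city: 60 × 6 = 360
  town: 340 × 6.5 = 2210
  village: 60 × 3.4 = 204
Adjusted estimate = 2774 / 460 = 6.03043 → 6.03.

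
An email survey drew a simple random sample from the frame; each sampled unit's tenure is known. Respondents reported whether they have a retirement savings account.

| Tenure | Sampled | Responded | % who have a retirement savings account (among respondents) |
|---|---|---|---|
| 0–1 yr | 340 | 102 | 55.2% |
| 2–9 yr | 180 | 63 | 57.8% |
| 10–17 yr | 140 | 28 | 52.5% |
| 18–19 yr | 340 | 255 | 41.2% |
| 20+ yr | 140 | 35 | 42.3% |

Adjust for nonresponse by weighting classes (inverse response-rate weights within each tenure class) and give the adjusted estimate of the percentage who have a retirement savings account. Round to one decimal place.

Class response rates: 0–1 yr 102/340 = 30%, 2–9 yr 63/180 = 35%, 10–17 yr 28/140 = 20%, 18–19 yr 255/340 = 75%, 20+ yr 35/140 = 25%.
Each respondent's weight = sampled/responded in their class; summing within a class gives n_sampled, so:
  0–1 yr: 340 × 55.2 = 18,768
  2–9 yr: 180 × 57.8 = 10,404
  10–17 yr: 140 × 52.5 = 7350
  18–19 yr: 340 × 41.2 = 14008
  20+ yr: 140 × 42.3 = 5922
Adjusted estimate = 56,452 / 1,140 = 49.5193 → 49.5%.

49.5%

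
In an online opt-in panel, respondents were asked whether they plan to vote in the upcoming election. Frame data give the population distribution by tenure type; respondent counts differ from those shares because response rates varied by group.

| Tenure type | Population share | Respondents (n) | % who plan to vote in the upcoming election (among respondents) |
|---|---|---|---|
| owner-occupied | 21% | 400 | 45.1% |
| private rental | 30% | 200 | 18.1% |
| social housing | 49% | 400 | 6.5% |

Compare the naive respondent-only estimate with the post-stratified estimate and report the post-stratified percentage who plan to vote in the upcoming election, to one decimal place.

18.1%

Without adjustment, the pooled respondent share is:
  (400/1000)×45.1 + (200/1000)×18.1 + (400/1000)×6.5 = 24.26%
Post-stratified estimate weights by population shares:
  0.21×45.1 + 0.3×18.1 + 0.49×6.5 = 18.086%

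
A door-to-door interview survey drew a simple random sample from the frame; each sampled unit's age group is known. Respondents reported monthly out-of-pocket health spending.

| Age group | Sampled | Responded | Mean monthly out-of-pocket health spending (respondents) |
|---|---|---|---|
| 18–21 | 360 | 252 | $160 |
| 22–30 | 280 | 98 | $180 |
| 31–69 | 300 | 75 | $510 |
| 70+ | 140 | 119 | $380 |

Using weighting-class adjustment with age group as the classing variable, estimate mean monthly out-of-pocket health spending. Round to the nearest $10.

$290

Response rates by class: 18–21 252/360 = 70%, 22–30 98/280 = 35%, 31–69 75/300 = 25%, 70+ 119/140 = 85%.
Each respondent's weight = sampled/responded in their class; summing within a class gives n_sampled, so:
  18–21: 360 × 160 = 57,600
  22–30: 280 × 180 = 50,400
  31–69: 300 × 510 = 153,000
  70+: 140 × 380 = 53,200
Adjusted estimate = 314,200 / 1,080 = 290.926 → $290.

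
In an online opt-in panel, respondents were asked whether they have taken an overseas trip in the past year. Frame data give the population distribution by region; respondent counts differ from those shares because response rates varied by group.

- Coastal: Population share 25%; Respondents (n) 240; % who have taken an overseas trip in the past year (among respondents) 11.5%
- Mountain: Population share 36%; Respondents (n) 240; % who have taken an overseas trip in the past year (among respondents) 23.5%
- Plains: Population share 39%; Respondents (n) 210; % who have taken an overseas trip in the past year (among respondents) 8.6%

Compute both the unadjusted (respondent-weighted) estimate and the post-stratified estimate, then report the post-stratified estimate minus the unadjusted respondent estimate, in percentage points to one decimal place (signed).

-0.1 percentage points

Naive respondent-only estimate (weights = respondent counts):
  (240/690)×11.5 + (240/690)×23.5 + (210/690)×8.6 = 14.7913%
Post-stratifying to population shares instead:
  0.25×11.5 + 0.36×23.5 + 0.39×8.6 = 14.689%
Difference = 14.689 − 14.7913 = -0.1023 pp.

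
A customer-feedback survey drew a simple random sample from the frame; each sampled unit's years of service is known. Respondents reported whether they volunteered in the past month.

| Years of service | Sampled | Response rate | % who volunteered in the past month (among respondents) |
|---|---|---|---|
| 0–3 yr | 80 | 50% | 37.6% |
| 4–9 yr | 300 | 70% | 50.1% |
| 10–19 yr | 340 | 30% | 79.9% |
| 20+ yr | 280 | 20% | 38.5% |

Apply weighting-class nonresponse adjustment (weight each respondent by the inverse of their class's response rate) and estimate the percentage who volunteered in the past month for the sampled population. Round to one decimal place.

Inverse-response-rate weighting restores each class to its sampled count, so class totals weight by n_sampled:
  0–3 yr: 80 × 37.6 = 3008
  4–9 yr: 300 × 50.1 = 15,030
  10–19 yr: 340 × 79.9 = 27166
  20+ yr: 280 × 38.5 = 10,780
Adjusted estimate = 55,984 / 1,000 = 55.984 → 56.0%.

56.0%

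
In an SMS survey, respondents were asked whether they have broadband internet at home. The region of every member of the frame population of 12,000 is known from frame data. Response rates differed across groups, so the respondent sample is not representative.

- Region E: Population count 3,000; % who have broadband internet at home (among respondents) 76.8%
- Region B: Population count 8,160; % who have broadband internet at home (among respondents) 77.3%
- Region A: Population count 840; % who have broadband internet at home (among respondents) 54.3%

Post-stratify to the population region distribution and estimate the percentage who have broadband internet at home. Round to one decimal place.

75.6%

Weight each group's respondent value by its population share:
  Region E: (3,000/12,000) × 76.8 = 19.2
  Region B: (8,160/12,000) × 77.3 = 52.564
  Region A: (840/12,000) × 54.3 = 3.801
Post-stratified estimate = 75.565 → 75.6%.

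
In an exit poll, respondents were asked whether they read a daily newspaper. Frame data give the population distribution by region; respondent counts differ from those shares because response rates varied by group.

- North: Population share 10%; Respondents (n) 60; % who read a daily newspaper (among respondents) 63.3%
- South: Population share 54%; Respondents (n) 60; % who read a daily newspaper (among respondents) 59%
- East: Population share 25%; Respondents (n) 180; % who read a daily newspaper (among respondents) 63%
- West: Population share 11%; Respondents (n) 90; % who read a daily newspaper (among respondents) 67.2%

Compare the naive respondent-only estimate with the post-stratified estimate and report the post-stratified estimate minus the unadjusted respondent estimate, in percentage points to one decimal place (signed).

-2.1 percentage points

Unadjusted (pooled respondent) estimate weights by respondent counts:
  (60/390)×63.3 + (60/390)×59 + (180/390)×63 + (90/390)×67.2 = 63.4%
Reweighting by population region shares:
  0.1×63.3 + 0.54×59 + 0.25×63 + 0.11×67.2 = 61.332%
Difference = 61.332 − 63.4 = -2.068 pp.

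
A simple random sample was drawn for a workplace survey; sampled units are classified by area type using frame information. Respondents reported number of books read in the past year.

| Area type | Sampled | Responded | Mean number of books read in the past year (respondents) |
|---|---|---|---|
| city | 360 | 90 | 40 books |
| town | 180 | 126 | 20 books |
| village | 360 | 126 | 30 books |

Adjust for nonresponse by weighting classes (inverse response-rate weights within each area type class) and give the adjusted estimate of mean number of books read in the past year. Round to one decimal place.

32.0

Class response rates: city 90/360 = 25%, town 126/180 = 70%, village 126/360 = 35%.
With weight = n_sampled/n_responded per class, the weighted class total is n_sampled:
  city: 360 × 40 = 14,400
  town: 180 × 20 = 3600
  village: 360 × 30 = 10,800
Adjusted estimate = 28,800 / 900 = 32 → 32.0.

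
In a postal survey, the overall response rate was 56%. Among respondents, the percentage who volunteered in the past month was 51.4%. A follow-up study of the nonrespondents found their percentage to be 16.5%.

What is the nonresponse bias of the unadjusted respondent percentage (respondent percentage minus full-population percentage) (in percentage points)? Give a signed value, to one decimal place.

+15.4 percentage points

Nonresponse fraction = 1 − 0.56 = 0.44.
Bias = (nonresponse fraction) × (respondent percentage − nonrespondent percentage)
     = 0.44 × (51.4 − 16.5) = 0.44 × 34.9 = 15.356.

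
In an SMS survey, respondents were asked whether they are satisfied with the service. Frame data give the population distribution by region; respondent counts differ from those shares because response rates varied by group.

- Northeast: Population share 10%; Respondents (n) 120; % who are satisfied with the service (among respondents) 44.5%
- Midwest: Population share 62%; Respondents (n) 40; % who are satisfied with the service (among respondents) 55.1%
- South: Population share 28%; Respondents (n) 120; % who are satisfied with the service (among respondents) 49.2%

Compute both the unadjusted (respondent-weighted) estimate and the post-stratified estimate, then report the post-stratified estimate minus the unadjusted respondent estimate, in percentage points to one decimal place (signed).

Naive respondent-only estimate (weights = respondent counts):
  (120/280)×44.5 + (40/280)×55.1 + (120/280)×49.2 = 48.0286%
Reweighting by population region shares:
  0.1×44.5 + 0.62×55.1 + 0.28×49.2 = 52.388%
Difference = 52.388 − 48.0286 = 4.3594 pp.

+4.4 percentage points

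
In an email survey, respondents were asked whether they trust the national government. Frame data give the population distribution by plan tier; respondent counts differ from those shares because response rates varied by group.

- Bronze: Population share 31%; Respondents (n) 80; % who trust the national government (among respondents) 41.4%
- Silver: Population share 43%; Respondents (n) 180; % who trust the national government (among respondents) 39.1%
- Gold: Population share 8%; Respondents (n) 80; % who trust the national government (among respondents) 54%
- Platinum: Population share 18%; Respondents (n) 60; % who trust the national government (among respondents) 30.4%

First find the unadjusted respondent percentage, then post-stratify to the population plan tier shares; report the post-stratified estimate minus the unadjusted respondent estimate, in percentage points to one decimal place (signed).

Without adjustment, the pooled respondent share is:
  (80/400)×41.4 + (180/400)×39.1 + (80/400)×54 + (60/400)×30.4 = 41.235%
Post-stratifying to population shares instead:
  0.31×41.4 + 0.43×39.1 + 0.08×54 + 0.18×30.4 = 39.439%
Difference = 39.439 − 41.235 = -1.796 pp.

-1.8 percentage points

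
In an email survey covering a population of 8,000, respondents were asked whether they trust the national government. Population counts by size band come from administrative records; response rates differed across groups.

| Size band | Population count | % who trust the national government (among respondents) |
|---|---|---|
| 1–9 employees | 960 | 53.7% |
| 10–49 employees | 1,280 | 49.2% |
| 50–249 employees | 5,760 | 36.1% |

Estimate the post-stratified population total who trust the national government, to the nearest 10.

3,220

Estimated count per cell = population count × respondent percentage:
  1–9 employees: 960 × 53.7% = 515.52
  10–49 employees: 1,280 × 49.2% = 629.76
  50–249 employees: 5,760 × 36.1% = 2079.36
Estimated total = 3224.64 → 3,220.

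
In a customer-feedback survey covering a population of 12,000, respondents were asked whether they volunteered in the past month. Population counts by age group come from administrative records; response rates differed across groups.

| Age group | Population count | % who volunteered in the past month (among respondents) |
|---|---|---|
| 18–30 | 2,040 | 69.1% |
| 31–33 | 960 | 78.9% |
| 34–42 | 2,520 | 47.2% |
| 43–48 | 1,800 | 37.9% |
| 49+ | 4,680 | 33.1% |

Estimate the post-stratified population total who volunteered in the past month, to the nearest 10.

5,590

Apply each group's respondent rate to its population count:
  18–30: 2,040 × 69.1% = 1409.64
  31–33: 960 × 78.9% = 757.44
  34–42: 2,520 × 47.2% = 1189.44
  43–48: 1,800 × 37.9% = 682.2
  49+: 4,680 × 33.1% = 1549.08
Estimated total = 5587.8 → 5,590.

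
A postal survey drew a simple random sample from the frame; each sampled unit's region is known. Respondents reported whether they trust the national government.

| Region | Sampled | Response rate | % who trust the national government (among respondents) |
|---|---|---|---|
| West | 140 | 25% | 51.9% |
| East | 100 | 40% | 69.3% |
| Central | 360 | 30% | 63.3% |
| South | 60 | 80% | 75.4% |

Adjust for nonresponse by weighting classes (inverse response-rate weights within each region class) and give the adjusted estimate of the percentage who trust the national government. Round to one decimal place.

Each respondent's weight = sampled/responded in their class; summing within a class gives n_sampled, so:
  West: 140 × 51.9 = 7266
  East: 100 × 69.3 = 6930
  Central: 360 × 63.3 = 22,788
  South: 60 × 75.4 = 4524
Adjusted estimate = 41,508 / 660 = 62.8909 → 62.9%.

62.9%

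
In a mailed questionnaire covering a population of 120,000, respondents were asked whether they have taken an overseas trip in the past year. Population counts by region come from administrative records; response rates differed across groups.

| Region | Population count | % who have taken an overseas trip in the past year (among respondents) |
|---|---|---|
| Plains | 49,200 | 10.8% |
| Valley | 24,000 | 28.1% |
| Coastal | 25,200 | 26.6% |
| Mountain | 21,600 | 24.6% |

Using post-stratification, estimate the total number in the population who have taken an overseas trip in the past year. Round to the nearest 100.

Each cell contributes its population count × the respondent rate:
  Plains: 49,200 × 10.8% = 5313.6
  Valley: 24,000 × 28.1% = 6744
  Coastal: 25,200 × 26.6% = 6703.2
  Mountain: 21,600 × 24.6% = 5313.6
Estimated total = 24074.4 → 24,100.

24,100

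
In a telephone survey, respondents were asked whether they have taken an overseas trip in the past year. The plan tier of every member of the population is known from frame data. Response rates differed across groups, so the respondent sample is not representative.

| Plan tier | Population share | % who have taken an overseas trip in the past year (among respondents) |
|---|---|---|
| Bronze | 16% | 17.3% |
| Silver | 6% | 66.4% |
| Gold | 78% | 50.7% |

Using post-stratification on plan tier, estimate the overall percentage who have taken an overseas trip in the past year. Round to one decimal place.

Post-stratification weights by population share, not respondent share:
  Bronze: 0.16 × 17.3 = 2.768
  Silver: 0.06 × 66.4 = 3.984
  Gold: 0.78 × 50.7 = 39.546
Post-stratified estimate = 46.298 → 46.3%.

46.3%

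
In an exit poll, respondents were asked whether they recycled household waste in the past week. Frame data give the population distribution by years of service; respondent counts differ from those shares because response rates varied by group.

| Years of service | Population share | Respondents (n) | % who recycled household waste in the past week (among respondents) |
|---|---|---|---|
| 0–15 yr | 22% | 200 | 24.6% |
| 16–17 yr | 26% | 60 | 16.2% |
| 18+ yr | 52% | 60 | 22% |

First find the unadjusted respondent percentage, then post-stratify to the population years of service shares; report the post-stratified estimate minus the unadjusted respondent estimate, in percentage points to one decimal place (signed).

-1.5 percentage points

Without adjustment, the pooled respondent share is:
  (200/320)×24.6 + (60/320)×16.2 + (60/320)×22 = 22.5375%
Post-stratified estimate weights by population shares:
  0.22×24.6 + 0.26×16.2 + 0.52×22 = 21.064%
Difference = 21.064 − 22.5375 = -1.4735 pp.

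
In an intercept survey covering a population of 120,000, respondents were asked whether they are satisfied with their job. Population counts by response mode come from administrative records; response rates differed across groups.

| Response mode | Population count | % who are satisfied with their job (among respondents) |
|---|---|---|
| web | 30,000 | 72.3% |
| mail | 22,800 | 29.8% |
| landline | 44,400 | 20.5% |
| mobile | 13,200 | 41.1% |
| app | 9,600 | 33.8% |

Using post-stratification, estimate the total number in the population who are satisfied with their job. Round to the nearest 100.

46,300

Estimated count per cell = population count × respondent percentage:
  web: 30,000 × 72.3% = 21,690
  mail: 22,800 × 29.8% = 6794.4
  landline: 44,400 × 20.5% = 9102
  mobile: 13,200 × 41.1% = 5425.2
  app: 9,600 × 33.8% = 3244.8
Estimated total = 46256.4 → 46,300.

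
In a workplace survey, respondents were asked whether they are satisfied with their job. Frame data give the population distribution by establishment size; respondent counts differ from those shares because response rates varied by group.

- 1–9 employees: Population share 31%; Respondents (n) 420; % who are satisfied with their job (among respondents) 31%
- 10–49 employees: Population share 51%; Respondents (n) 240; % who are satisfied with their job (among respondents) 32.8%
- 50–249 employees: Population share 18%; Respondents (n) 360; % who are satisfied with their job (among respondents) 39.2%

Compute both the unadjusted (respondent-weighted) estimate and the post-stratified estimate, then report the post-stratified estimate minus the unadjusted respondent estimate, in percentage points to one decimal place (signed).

Unadjusted (pooled respondent) estimate weights by respondent counts:
  (420/1020)×31 + (240/1020)×32.8 + (360/1020)×39.2 = 34.3176%
Reweighting by population establishment size shares:
  0.31×31 + 0.51×32.8 + 0.18×39.2 = 33.394%
Difference = 33.394 − 34.3176 = -0.9236 pp.

-0.9 percentage points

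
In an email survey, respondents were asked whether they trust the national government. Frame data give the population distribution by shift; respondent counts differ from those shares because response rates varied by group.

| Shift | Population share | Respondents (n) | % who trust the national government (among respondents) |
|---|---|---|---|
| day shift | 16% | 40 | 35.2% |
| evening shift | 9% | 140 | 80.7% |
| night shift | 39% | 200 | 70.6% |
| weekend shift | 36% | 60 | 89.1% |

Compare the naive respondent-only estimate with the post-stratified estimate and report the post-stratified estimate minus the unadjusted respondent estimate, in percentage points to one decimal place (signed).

Naive respondent-only estimate (weights = respondent counts):
  (40/440)×35.2 + (140/440)×80.7 + (200/440)×70.6 + (60/440)×89.1 = 73.1182%
Reweighting by population shift shares:
  0.16×35.2 + 0.09×80.7 + 0.39×70.6 + 0.36×89.1 = 72.505%
Difference = 72.505 − 73.1182 = -0.6132 pp.

-0.6 percentage points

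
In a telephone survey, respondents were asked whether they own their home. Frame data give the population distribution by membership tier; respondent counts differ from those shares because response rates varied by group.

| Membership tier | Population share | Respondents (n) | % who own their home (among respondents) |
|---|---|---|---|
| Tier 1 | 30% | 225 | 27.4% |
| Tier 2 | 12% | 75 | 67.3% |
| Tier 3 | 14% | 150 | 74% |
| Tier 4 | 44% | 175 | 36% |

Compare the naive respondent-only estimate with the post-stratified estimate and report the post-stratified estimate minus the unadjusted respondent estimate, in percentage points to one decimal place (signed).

-3.3 percentage points

Naive respondent-only estimate (weights = respondent counts):
  (225/625)×27.4 + (75/625)×67.3 + (150/625)×74 + (175/625)×36 = 45.78%
Post-stratified estimate weights by population shares:
  0.3×27.4 + 0.12×67.3 + 0.14×74 + 0.44×36 = 42.496%
Difference = 42.496 − 45.78 = -3.284 pp.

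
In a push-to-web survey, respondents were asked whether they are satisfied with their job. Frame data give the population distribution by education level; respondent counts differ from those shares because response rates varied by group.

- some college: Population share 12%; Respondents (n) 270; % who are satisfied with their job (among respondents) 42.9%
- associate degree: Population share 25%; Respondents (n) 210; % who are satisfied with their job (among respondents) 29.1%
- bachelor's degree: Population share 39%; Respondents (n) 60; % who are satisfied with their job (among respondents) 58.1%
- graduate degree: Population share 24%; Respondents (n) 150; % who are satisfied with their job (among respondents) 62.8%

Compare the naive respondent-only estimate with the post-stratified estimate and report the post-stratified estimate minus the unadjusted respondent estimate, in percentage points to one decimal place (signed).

Naive respondent-only estimate (weights = respondent counts):
  (270/690)×42.9 + (210/690)×29.1 + (60/690)×58.1 + (150/690)×62.8 = 44.3478%
Reweighting by population education level shares:
  0.12×42.9 + 0.25×29.1 + 0.39×58.1 + 0.24×62.8 = 50.154%
Difference = 50.154 − 44.3478 = 5.8062 pp.

+5.8 percentage points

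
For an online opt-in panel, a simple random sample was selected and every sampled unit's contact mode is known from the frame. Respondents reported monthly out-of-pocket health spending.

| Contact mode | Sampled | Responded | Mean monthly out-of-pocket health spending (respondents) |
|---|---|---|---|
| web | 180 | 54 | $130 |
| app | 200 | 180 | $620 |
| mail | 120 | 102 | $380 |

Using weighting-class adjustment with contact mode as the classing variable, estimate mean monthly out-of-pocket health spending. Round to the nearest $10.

Response rates by class: web 54/180 = 30%, app 180/200 = 90%, mail 102/120 = 85%.
Each respondent's weight = sampled/responded in their class; summing within a class gives n_sampled, so:
  web: 180 × 130 = 23,400
  app: 200 × 620 = 124,000
  mail: 120 × 380 = 45,600
Adjusted estimate = 193,000 / 500 = 386 → $390.

$390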